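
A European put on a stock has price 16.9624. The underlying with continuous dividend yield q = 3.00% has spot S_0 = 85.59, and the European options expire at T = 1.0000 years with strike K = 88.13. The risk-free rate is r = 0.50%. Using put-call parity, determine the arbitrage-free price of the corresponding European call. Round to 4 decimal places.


Put-call parity: C - P = S_0 * exp(-qT) - K * exp(-rT).
S_0 * exp(-qT) = 85.5900 * 0.97044553 = 83.06043322
K * exp(-rT) = 88.1300 * 0.99501248 = 87.69044979
C = P + S*exp(-qT) - K*exp(-rT)
C = 16.9624 + 83.06043322 - 87.69044979 = 12.3324

Answer: Call price = 12.3324


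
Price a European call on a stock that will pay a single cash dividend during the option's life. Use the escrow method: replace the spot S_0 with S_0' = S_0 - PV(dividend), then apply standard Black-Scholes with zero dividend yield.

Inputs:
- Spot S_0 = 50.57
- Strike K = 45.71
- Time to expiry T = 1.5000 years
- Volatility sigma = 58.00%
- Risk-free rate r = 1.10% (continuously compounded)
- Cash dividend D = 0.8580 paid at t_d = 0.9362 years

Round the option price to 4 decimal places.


PV(D) = D * exp(-r * t_d) = 0.8580 * 0.98975464 = 0.84920949
S_0' = S_0 - PV(D) = 50.5700 - 0.84920949 = 49.72079051
d1 = (ln(S_0'/K) + (r + sigma^2/2)*T) / (sigma*sqrt(T)) = 0.49680449
d2 = d1 - sigma*sqrt(T) = -0.21354754
exp(-rT) = 0.98363538
N(d1) = 0.69033653; N(d2) = 0.41544996
C = S_0' * N(d1) - K * exp(-rT) * N(d2) = 49.72079051 * 0.69033653 - 45.7100 * 0.98363538 * 0.41544996 = 15.6446

Answer: Price = 15.6446


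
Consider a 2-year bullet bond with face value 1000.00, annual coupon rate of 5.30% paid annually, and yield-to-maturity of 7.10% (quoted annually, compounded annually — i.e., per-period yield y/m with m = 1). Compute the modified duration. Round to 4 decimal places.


Answer: Modified duration = 1.8197

Derivation:
Coupon per period c = face * coupon_rate / m = 53.000000
Periods per year m = 1; per-period yield y/m = 0.071000
Number of cashflows N = 2
Cashflows (t years, CF_t, discount factor 1/(1+y/m)^(m*t), PV):
  t = 1.0000: CF_t = 53.000000, DF = 0.933707, PV = 49.486461
  t = 2.0000: CF_t = 1053.000000, DF = 0.871808, PV = 918.014265
Price P = sum_t PV_t = 967.500726
First compute Macaulay numerator sum_t t * PV_t:
  t * PV_t at t = 1.0000: 49.486461
  t * PV_t at t = 2.0000: 1836.028529
Macaulay duration D = 1885.514990 / 967.500726 = 1.948851
Modified duration = D / (1 + y/m) = 1.948851 / (1 + 0.071000) = 1.819656


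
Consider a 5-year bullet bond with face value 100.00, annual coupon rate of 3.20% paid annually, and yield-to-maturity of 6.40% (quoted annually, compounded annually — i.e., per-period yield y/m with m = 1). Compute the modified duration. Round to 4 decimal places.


Answer: Modified duration = 4.3921

Derivation:
Coupon per period c = face * coupon_rate / m = 3.200000
Periods per year m = 1; per-period yield y/m = 0.064000
Number of cashflows N = 5
Cashflows (t years, CF_t, discount factor 1/(1+y/m)^(m*t), PV):
  t = 1.0000: CF_t = 3.200000, DF = 0.939850, PV = 3.007519
  t = 2.0000: CF_t = 3.200000, DF = 0.883317, PV = 2.826615
  t = 3.0000: CF_t = 3.200000, DF = 0.830185, PV = 2.656593
  t = 4.0000: CF_t = 3.200000, DF = 0.780249, PV = 2.496798
  t = 5.0000: CF_t = 103.200000, DF = 0.733317, PV = 75.678333
Price P = sum_t PV_t = 86.665859
First compute Macaulay numerator sum_t t * PV_t:
  t * PV_t at t = 1.0000: 3.007519
  t * PV_t at t = 2.0000: 5.653231
  t * PV_t at t = 3.0000: 7.969780
  t * PV_t at t = 4.0000: 9.987193
  t * PV_t at t = 5.0000: 378.391665
Macaulay duration D = 405.009389 / 86.665859 = 4.673229
Modified duration = D / (1 + y/m) = 4.673229 / (1 + 0.064000) = 4.392132


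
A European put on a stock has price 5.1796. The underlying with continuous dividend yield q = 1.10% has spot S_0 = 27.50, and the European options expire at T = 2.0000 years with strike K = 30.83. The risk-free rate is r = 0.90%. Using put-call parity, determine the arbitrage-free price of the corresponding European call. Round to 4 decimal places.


Answer: Call price = 1.8012

Derivation:
Put-call parity: C - P = S_0 * exp(-qT) - K * exp(-rT).
S_0 * exp(-qT) = 27.5000 * 0.97824024 = 26.90160646
K * exp(-rT) = 30.8300 * 0.98216103 = 30.28002463
C = P + S*exp(-qT) - K*exp(-rT)
C = 5.1796 + 26.90160646 - 30.28002463 = 1.8012


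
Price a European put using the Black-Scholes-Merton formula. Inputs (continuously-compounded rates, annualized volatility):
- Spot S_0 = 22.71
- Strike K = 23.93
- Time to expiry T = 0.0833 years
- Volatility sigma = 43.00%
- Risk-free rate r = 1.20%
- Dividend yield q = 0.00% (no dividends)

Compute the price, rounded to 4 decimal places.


Answer: Price = 1.8484

Derivation:
d1 = (ln(S/K) + (r - q + 0.5*sigma^2) * T) / (sigma * sqrt(T)) = -0.35153050
d2 = d1 - sigma * sqrt(T) = -0.47563598
exp(-rT) = 0.99900090; exp(-qT) = 1.00000000
P = K * exp(-rT) * N(-d2) - S_0 * exp(-qT) * N(-d1)
N(-d1) = 0.63740480; N(-d2) = 0.68283313
P = 23.9300 * 0.99900090 * 0.68283313 - 22.7100 * 1.00000000 * 0.63740480 = 1.8484


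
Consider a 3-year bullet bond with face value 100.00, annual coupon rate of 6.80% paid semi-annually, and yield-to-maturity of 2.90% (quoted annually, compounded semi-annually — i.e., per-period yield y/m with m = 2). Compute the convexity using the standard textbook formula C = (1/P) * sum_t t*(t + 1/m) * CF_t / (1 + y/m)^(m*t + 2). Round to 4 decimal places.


Answer: Convexity = 9.1982

Derivation:
Coupon per period c = face * coupon_rate / m = 3.400000
Periods per year m = 2; per-period yield y/m = 0.014500
Number of cashflows N = 6
Cashflows (t years, CF_t, discount factor 1/(1+y/m)^(m*t), PV):
  t = 0.5000: CF_t = 3.400000, DF = 0.985707, PV = 3.351405
  t = 1.0000: CF_t = 3.400000, DF = 0.971619, PV = 3.303504
  t = 1.5000: CF_t = 3.400000, DF = 0.957732, PV = 3.256288
  t = 2.0000: CF_t = 3.400000, DF = 0.944043, PV = 3.209746
  t = 2.5000: CF_t = 3.400000, DF = 0.930550, PV = 3.163870
  t = 3.0000: CF_t = 103.400000, DF = 0.917250, PV = 94.843644
Price P = sum_t PV_t = 111.128456
Convexity numerator sum_t t*(t + 1/m) * CF_t / (1+y/m)^(m*t + 2):
  t = 0.5000: term = 1.628144
  t = 1.0000: term = 4.814620
  t = 1.5000: term = 9.491611
  t = 2.0000: term = 15.593249
  t = 2.5000: term = 23.055568
  t = 3.0000: term = 967.594580
Convexity = (1/P) * sum = 1022.177770 / 111.128456 = 9.198164


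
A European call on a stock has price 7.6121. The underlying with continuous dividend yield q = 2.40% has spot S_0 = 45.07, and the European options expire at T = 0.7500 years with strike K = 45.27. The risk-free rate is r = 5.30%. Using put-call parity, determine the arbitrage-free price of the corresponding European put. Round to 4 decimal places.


Answer: Put price = 6.8519

Derivation:
Put-call parity: C - P = S_0 * exp(-qT) - K * exp(-rT).
S_0 * exp(-qT) = 45.0700 * 0.98216103 = 44.26599773
K * exp(-rT) = 45.2700 * 0.96102967 = 43.50581300
P = C - S*exp(-qT) + K*exp(-rT)
P = 7.6121 - 44.26599773 + 43.50581300 = 6.8519


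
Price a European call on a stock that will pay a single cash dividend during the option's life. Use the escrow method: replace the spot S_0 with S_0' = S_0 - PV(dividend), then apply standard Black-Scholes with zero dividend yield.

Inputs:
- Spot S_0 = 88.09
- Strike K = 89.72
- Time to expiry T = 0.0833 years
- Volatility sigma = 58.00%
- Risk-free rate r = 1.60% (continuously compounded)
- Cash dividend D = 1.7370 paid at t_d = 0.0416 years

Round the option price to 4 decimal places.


PV(D) = D * exp(-r * t_d) = 1.7370 * 0.99933462 = 1.73584424
S_0' = S_0 - PV(D) = 88.0900 - 1.73584424 = 86.35415576
d1 = (ln(S_0'/K) + (r + sigma^2/2)*T) / (sigma*sqrt(T)) = -0.13675735
d2 = d1 - sigma*sqrt(T) = -0.30415544
exp(-rT) = 0.99866809
N(d1) = 0.44561130; N(d2) = 0.38050474
C = S_0' * N(d1) - K * exp(-rT) * N(d2) = 86.35415576 * 0.44561130 - 89.7200 * 0.99866809 * 0.38050474 = 4.3870

Answer: Price = 4.3870


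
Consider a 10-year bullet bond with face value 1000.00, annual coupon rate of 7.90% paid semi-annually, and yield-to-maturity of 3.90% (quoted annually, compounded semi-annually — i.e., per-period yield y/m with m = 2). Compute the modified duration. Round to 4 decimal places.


Answer: Modified duration = 7.3793

Derivation:
Coupon per period c = face * coupon_rate / m = 39.500000
Periods per year m = 2; per-period yield y/m = 0.019500
Number of cashflows N = 20
Cashflows (t years, CF_t, discount factor 1/(1+y/m)^(m*t), PV):
  t = 0.5000: CF_t = 39.500000, DF = 0.980873, PV = 38.744483
  t = 1.0000: CF_t = 39.500000, DF = 0.962112, PV = 38.003416
  t = 1.5000: CF_t = 39.500000, DF = 0.943709, PV = 37.276524
  t = 2.0000: CF_t = 39.500000, DF = 0.925659, PV = 36.563535
  t = 2.5000: CF_t = 39.500000, DF = 0.907954, PV = 35.864183
  t = 3.0000: CF_t = 39.500000, DF = 0.890588, PV = 35.178208
  t = 3.5000: CF_t = 39.500000, DF = 0.873553, PV = 34.505354
  t = 4.0000: CF_t = 39.500000, DF = 0.856845, PV = 33.845369
  t = 4.5000: CF_t = 39.500000, DF = 0.840456, PV = 33.198008
  t = 5.0000: CF_t = 39.500000, DF = 0.824380, PV = 32.563029
  t = 5.5000: CF_t = 39.500000, DF = 0.808613, PV = 31.940195
  t = 6.0000: CF_t = 39.500000, DF = 0.793146, PV = 31.329274
  t = 6.5000: CF_t = 39.500000, DF = 0.777976, PV = 30.730038
  t = 7.0000: CF_t = 39.500000, DF = 0.763095, PV = 30.142264
  t = 7.5000: CF_t = 39.500000, DF = 0.748500, PV = 29.565733
  t = 8.0000: CF_t = 39.500000, DF = 0.734183, PV = 29.000228
  t = 8.5000: CF_t = 39.500000, DF = 0.720140, PV = 28.445540
  t = 9.0000: CF_t = 39.500000, DF = 0.706366, PV = 27.901462
  t = 9.5000: CF_t = 39.500000, DF = 0.692855, PV = 27.367790
  t = 10.0000: CF_t = 1039.500000, DF = 0.679603, PV = 706.447498
Price P = sum_t PV_t = 1328.612131
First compute Macaulay numerator sum_t t * PV_t:
  t * PV_t at t = 0.5000: 19.372241
  t * PV_t at t = 1.0000: 38.003416
  t * PV_t at t = 1.5000: 55.914786
  t * PV_t at t = 2.0000: 73.127070
  t * PV_t at t = 2.5000: 89.660458
  t * PV_t at t = 3.0000: 105.534625
  t * PV_t at t = 3.5000: 120.768738
  t * PV_t at t = 4.0000: 135.381476
  t * PV_t at t = 4.5000: 149.391036
  t * PV_t at t = 5.0000: 162.815144
  t * PV_t at t = 5.5000: 175.671073
  t * PV_t at t = 6.0000: 187.975645
  t * PV_t at t = 6.5000: 199.745250
  t * PV_t at t = 7.0000: 210.995850
  t * PV_t at t = 7.5000: 221.742994
  t * PV_t at t = 8.0000: 232.001825
  t * PV_t at t = 8.5000: 241.787091
  t * PV_t at t = 9.0000: 251.113154
  t * PV_t at t = 9.5000: 259.994002
  t * PV_t at t = 10.0000: 7064.474981
Macaulay duration D = 9995.470855 / 1328.612131 = 7.523242
Modified duration = D / (1 + y/m) = 7.523242 / (1 + 0.019500) = 7.379345


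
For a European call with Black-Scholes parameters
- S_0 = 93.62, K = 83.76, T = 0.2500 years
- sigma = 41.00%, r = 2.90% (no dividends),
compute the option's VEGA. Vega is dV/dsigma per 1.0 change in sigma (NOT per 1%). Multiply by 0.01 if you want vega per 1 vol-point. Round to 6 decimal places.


d1 = 0.6807364357; d2 = 0.4757364357
phi(d1) = 0.3164343194; exp(-qT) = 1.0000000000; exp(-rT) = 0.9927762179
Vega = S * exp(-qT) * phi(d1) * sqrt(T) = 93.6200 * 1.0000000000 * 0.3164343194 * 0.5000000000 = 14.812290

Answer: Vega = 14.812290


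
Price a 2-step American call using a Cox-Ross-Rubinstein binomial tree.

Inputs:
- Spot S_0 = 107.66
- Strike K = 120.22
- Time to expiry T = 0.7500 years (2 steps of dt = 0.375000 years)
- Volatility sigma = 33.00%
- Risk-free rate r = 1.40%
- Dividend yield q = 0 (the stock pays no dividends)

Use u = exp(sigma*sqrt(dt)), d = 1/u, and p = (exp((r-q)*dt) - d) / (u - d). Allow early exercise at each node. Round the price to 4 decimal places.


Answer: Price = V(0,0) = 8.6946

Derivation:
dt = T/N = 0.375000
u = exp(sigma*sqrt(dt)) = 1.223949; d = 1/u = 0.817027
p = (exp((r-q)*dt) - d) / (u - d) = 0.462586
Discount per step: exp(-r*dt) = 0.994764
Stock lattice S(k, i) with i counting down-moves:
  k=0: S(0,0) = 107.6600
  k=1: S(1,0) = 131.7704; S(1,1) = 87.9611
  k=2: S(2,0) = 161.2803; S(2,1) = 107.6600; S(2,2) = 71.8666
Terminal payoffs V(N, i) = max(S_T - K, 0):
  V(2,0) = 41.060312; V(2,1) = 0.000000; V(2,2) = 0.000000
Backward induction: V(k, i) = exp(-r*dt) * [p * V(k+1, i) + (1-p) * V(k+1, i+1)]; then take max(V_cont, immediate exercise) for American.
  V(1,0) = exp(-r*dt) * [p*41.060312 + (1-p)*0.000000] = 18.894475; exercise = 11.550400; V(1,0) = max -> 18.894475
  V(1,1) = exp(-r*dt) * [p*0.000000 + (1-p)*0.000000] = 0.000000; exercise = 0.000000; V(1,1) = max -> 0.000000
  V(0,0) = exp(-r*dt) * [p*18.894475 + (1-p)*0.000000] = 8.694556; exercise = 0.000000; V(0,0) = max -> 8.694556


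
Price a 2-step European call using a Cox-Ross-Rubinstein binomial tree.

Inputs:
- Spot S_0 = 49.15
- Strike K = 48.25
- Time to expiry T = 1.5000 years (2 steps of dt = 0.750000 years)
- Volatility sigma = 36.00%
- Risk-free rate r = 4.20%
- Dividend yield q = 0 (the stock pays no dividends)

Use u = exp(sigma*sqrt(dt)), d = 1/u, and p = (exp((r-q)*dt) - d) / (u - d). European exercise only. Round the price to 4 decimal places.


Answer: Price = V(0,0) = 9.5538

Derivation:
dt = T/N = 0.750000
u = exp(sigma*sqrt(dt)) = 1.365839; d = 1/u = 0.732151
p = (exp((r-q)*dt) - d) / (u - d) = 0.473183
Discount per step: exp(-r*dt) = 0.968991
Stock lattice S(k, i) with i counting down-moves:
  k=0: S(0,0) = 49.1500
  k=1: S(1,0) = 67.1310; S(1,1) = 35.9852
  k=2: S(2,0) = 91.6902; S(2,1) = 49.1500; S(2,2) = 26.3466
Terminal payoffs V(N, i) = max(S_T - K, 0):
  V(2,0) = 43.440166; V(2,1) = 0.900000; V(2,2) = 0.000000
Backward induction: V(k, i) = exp(-r*dt) * [p * V(k+1, i) + (1-p) * V(k+1, i+1)].
  V(1,0) = exp(-r*dt) * [p*43.440166 + (1-p)*0.900000] = 20.377190
  V(1,1) = exp(-r*dt) * [p*0.900000 + (1-p)*0.000000] = 0.412659
  V(0,0) = exp(-r*dt) * [p*20.377190 + (1-p)*0.412659] = 9.553803


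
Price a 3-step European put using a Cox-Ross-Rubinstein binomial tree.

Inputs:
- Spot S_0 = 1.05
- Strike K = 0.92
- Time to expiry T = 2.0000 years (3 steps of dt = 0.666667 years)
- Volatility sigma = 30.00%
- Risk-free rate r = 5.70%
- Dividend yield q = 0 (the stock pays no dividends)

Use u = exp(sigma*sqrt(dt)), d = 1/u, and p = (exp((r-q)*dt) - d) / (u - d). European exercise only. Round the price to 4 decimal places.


dt = T/N = 0.666667
u = exp(sigma*sqrt(dt)) = 1.277556; d = 1/u = 0.782744
p = (exp((r-q)*dt) - d) / (u - d) = 0.517342
Discount per step: exp(-r*dt) = 0.962713
Stock lattice S(k, i) with i counting down-moves:
  k=0: S(0,0) = 1.0500
  k=1: S(1,0) = 1.3414; S(1,1) = 0.8219
  k=2: S(2,0) = 1.7138; S(2,1) = 1.0500; S(2,2) = 0.6433
  k=3: S(3,0) = 2.1894; S(3,1) = 1.3414; S(3,2) = 0.8219; S(3,3) = 0.5036
Terminal payoffs V(N, i) = max(K - S_T, 0):
  V(3,0) = 0.000000; V(3,1) = 0.000000; V(3,2) = 0.098118; V(3,3) = 0.416442
Backward induction: V(k, i) = exp(-r*dt) * [p * V(k+1, i) + (1-p) * V(k+1, i+1)].
  V(2,0) = exp(-r*dt) * [p*0.000000 + (1-p)*0.000000] = 0.000000
  V(2,1) = exp(-r*dt) * [p*0.000000 + (1-p)*0.098118] = 0.045592
  V(2,2) = exp(-r*dt) * [p*0.098118 + (1-p)*0.416442] = 0.242373
  V(1,0) = exp(-r*dt) * [p*0.000000 + (1-p)*0.045592] = 0.021185
  V(1,1) = exp(-r*dt) * [p*0.045592 + (1-p)*0.242373] = 0.135328
  V(0,0) = exp(-r*dt) * [p*0.021185 + (1-p)*0.135328] = 0.073433

Answer: Price = V(0,0) = 0.0734


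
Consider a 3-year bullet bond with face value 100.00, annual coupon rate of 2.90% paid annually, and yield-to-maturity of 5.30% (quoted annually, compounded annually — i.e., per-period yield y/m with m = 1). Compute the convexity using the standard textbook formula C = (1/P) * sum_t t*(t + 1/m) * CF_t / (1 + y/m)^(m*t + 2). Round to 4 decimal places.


Coupon per period c = face * coupon_rate / m = 2.900000
Periods per year m = 1; per-period yield y/m = 0.053000
Number of cashflows N = 3
Cashflows (t years, CF_t, discount factor 1/(1+y/m)^(m*t), PV):
  t = 1.0000: CF_t = 2.900000, DF = 0.949668, PV = 2.754036
  t = 2.0000: CF_t = 2.900000, DF = 0.901869, PV = 2.615419
  t = 3.0000: CF_t = 102.900000, DF = 0.856475, PV = 88.131317
Price P = sum_t PV_t = 93.500772
Convexity numerator sum_t t*(t + 1/m) * CF_t / (1+y/m)^(m*t + 2):
  t = 1.0000: term = 4.967557
  t = 2.0000: term = 14.152585
  t = 3.0000: term = 953.794393
Convexity = (1/P) * sum = 972.914535 / 93.500772 = 10.405417

Answer: Convexity = 10.4054


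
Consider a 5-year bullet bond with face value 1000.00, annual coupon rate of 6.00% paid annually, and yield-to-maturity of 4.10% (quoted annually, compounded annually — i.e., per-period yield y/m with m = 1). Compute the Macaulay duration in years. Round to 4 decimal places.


Answer: Macaulay duration = 4.4890 years

Derivation:
Coupon per period c = face * coupon_rate / m = 60.000000
Periods per year m = 1; per-period yield y/m = 0.041000
Number of cashflows N = 5
Cashflows (t years, CF_t, discount factor 1/(1+y/m)^(m*t), PV):
  t = 1.0000: CF_t = 60.000000, DF = 0.960615, PV = 57.636888
  t = 2.0000: CF_t = 60.000000, DF = 0.922781, PV = 55.366847
  t = 3.0000: CF_t = 60.000000, DF = 0.886437, PV = 53.186212
  t = 4.0000: CF_t = 60.000000, DF = 0.851524, PV = 51.091462
  t = 5.0000: CF_t = 1060.000000, DF = 0.817987, PV = 867.066122
Price P = sum_t PV_t = 1084.347531
Macaulay numerator sum_t t * PV_t:
  t * PV_t at t = 1.0000: 57.636888
  t * PV_t at t = 2.0000: 110.733694
  t * PV_t at t = 3.0000: 159.558637
  t * PV_t at t = 4.0000: 204.365849
  t * PV_t at t = 5.0000: 4335.330609
Macaulay duration D = (sum_t t * PV_t) / P = 4867.625676 / 1084.347531 = 4.488990


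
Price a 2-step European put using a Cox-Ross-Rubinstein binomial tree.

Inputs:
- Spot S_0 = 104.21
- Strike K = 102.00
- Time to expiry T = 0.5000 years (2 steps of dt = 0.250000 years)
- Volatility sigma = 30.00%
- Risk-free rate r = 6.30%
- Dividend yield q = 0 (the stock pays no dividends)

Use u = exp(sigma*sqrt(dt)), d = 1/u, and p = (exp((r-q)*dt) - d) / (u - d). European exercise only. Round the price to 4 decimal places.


Answer: Price = V(0,0) = 5.6458

Derivation:
dt = T/N = 0.250000
u = exp(sigma*sqrt(dt)) = 1.161834; d = 1/u = 0.860708
p = (exp((r-q)*dt) - d) / (u - d) = 0.515288
Discount per step: exp(-r*dt) = 0.984373
Stock lattice S(k, i) with i counting down-moves:
  k=0: S(0,0) = 104.2100
  k=1: S(1,0) = 121.0747; S(1,1) = 89.6944
  k=2: S(2,0) = 140.6688; S(2,1) = 104.2100; S(2,2) = 77.2007
Terminal payoffs V(N, i) = max(K - S_T, 0):
  V(2,0) = 0.000000; V(2,1) = 0.000000; V(2,2) = 24.799333
Backward induction: V(k, i) = exp(-r*dt) * [p * V(k+1, i) + (1-p) * V(k+1, i+1)].
  V(1,0) = exp(-r*dt) * [p*0.000000 + (1-p)*0.000000] = 0.000000
  V(1,1) = exp(-r*dt) * [p*0.000000 + (1-p)*24.799333] = 11.832698
  V(0,0) = exp(-r*dt) * [p*0.000000 + (1-p)*11.832698] = 5.645826


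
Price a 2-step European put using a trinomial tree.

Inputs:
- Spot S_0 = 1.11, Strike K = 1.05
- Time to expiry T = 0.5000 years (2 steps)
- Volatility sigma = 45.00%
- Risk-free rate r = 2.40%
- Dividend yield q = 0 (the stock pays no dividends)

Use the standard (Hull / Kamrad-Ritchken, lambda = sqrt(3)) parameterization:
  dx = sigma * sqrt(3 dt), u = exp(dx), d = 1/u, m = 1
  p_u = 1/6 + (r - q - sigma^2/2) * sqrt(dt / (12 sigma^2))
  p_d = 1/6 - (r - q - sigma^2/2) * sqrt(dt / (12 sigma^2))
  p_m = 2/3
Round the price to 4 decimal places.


Answer: Price = V(0,0) = 0.0948

Derivation:
dt = T/N = 0.250000; dx = sigma*sqrt(3*dt) = 0.389711
u = exp(dx) = 1.476555; d = 1/u = 0.677252
p_u = 0.141889, p_m = 0.666667, p_d = 0.191445
Discount per step: exp(-r*dt) = 0.994018
Stock lattice S(k, j) with j the centered position index:
  k=0: S(0,+0) = 1.1100
  k=1: S(1,-1) = 0.7518; S(1,+0) = 1.1100; S(1,+1) = 1.6390
  k=2: S(2,-2) = 0.5091; S(2,-1) = 0.7518; S(2,+0) = 1.1100; S(2,+1) = 1.6390; S(2,+2) = 2.4200
Terminal payoffs V(N, j) = max(K - S_T, 0):
  V(2,-2) = 0.540876; V(2,-1) = 0.298250; V(2,+0) = 0.000000; V(2,+1) = 0.000000; V(2,+2) = 0.000000
Backward induction: V(k, j) = exp(-r*dt) * [p_u * V(k+1, j+1) + p_m * V(k+1, j) + p_d * V(k+1, j-1)]
  V(1,-1) = exp(-r*dt) * [p_u*0.000000 + p_m*0.298250 + p_d*0.540876] = 0.300572
  V(1,+0) = exp(-r*dt) * [p_u*0.000000 + p_m*0.000000 + p_d*0.298250] = 0.056757
  V(1,+1) = exp(-r*dt) * [p_u*0.000000 + p_m*0.000000 + p_d*0.000000] = 0.000000
  V(0,+0) = exp(-r*dt) * [p_u*0.000000 + p_m*0.056757 + p_d*0.300572] = 0.094810


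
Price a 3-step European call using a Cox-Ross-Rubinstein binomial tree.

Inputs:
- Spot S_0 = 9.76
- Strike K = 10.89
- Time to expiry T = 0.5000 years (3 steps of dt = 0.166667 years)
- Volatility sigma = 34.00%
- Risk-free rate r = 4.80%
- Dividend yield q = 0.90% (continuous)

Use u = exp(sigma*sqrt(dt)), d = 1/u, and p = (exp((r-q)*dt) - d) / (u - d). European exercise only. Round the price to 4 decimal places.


dt = T/N = 0.166667
u = exp(sigma*sqrt(dt)) = 1.148899; d = 1/u = 0.870398
p = (exp((r-q)*dt) - d) / (u - d) = 0.488770
Discount per step: exp(-r*dt) = 0.992032
Stock lattice S(k, i) with i counting down-moves:
  k=0: S(0,0) = 9.7600
  k=1: S(1,0) = 11.2133; S(1,1) = 8.4951
  k=2: S(2,0) = 12.8829; S(2,1) = 9.7600; S(2,2) = 7.3941
  k=3: S(3,0) = 14.8012; S(3,1) = 11.2133; S(3,2) = 8.4951; S(3,3) = 6.4358
Terminal payoffs V(N, i) = max(S_T - K, 0):
  V(3,0) = 3.911161; V(3,1) = 0.323258; V(3,2) = 0.000000; V(3,3) = 0.000000
Backward induction: V(k, i) = exp(-r*dt) * [p * V(k+1, i) + (1-p) * V(k+1, i+1)].
  V(2,0) = exp(-r*dt) * [p*3.911161 + (1-p)*0.323258] = 2.060368
  V(2,1) = exp(-r*dt) * [p*0.323258 + (1-p)*0.000000] = 0.156740
  V(2,2) = exp(-r*dt) * [p*0.000000 + (1-p)*0.000000] = 0.000000
  V(1,0) = exp(-r*dt) * [p*2.060368 + (1-p)*0.156740] = 1.078513
  V(1,1) = exp(-r*dt) * [p*0.156740 + (1-p)*0.000000] = 0.075999
  V(0,0) = exp(-r*dt) * [p*1.078513 + (1-p)*0.075999] = 0.561488

Answer: Price = V(0,0) = 0.5615


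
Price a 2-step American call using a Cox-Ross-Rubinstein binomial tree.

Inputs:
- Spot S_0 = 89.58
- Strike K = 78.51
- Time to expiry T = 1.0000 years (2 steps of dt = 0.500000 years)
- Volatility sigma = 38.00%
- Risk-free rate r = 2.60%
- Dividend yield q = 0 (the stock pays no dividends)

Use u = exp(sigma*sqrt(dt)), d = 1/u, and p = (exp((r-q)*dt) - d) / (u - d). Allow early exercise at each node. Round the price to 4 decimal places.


dt = T/N = 0.500000
u = exp(sigma*sqrt(dt)) = 1.308263; d = 1/u = 0.764372
p = (exp((r-q)*dt) - d) / (u - d) = 0.457284
Discount per step: exp(-r*dt) = 0.987084
Stock lattice S(k, i) with i counting down-moves:
  k=0: S(0,0) = 89.5800
  k=1: S(1,0) = 117.1942; S(1,1) = 68.4725
  k=2: S(2,0) = 153.3209; S(2,1) = 89.5800; S(2,2) = 52.3384
Terminal payoffs V(N, i) = max(S_T - K, 0):
  V(2,0) = 74.810919; V(2,1) = 11.070000; V(2,2) = 0.000000
Backward induction: V(k, i) = exp(-r*dt) * [p * V(k+1, i) + (1-p) * V(k+1, i+1)]; then take max(V_cont, immediate exercise) for American.
  V(1,0) = exp(-r*dt) * [p*74.810919 + (1-p)*11.070000] = 39.698256; exercise = 38.684232; V(1,0) = max -> 39.698256
  V(1,1) = exp(-r*dt) * [p*11.070000 + (1-p)*0.000000] = 4.996752; exercise = 0.000000; V(1,1) = max -> 4.996752
  V(0,0) = exp(-r*dt) * [p*39.698256 + (1-p)*4.996752] = 20.595703; exercise = 11.070000; V(0,0) = max -> 20.595703

Answer: Price = V(0,0) = 20.5957


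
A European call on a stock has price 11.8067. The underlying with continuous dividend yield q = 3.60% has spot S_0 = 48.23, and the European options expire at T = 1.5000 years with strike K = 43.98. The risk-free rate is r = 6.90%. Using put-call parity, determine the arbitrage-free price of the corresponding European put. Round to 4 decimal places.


Answer: Put price = 5.7678

Derivation:
Put-call parity: C - P = S_0 * exp(-qT) - K * exp(-rT).
S_0 * exp(-qT) = 48.2300 * 0.94743211 = 45.69465050
K * exp(-rT) = 43.9800 * 0.90167602 = 39.65571148
P = C - S*exp(-qT) + K*exp(-rT)
P = 11.8067 - 45.69465050 + 39.65571148 = 5.7678


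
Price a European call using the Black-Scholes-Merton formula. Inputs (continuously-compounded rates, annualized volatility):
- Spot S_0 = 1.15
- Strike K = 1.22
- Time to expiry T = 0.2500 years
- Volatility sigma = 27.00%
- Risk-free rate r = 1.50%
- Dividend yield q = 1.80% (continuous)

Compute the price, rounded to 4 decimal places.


Answer: Price = 0.0343

Derivation:
d1 = (ln(S/K) + (r - q + 0.5*sigma^2) * T) / (sigma * sqrt(T)) = -0.37575123
d2 = d1 - sigma * sqrt(T) = -0.51075123
exp(-rT) = 0.99625702; exp(-qT) = 0.99551011
C = S_0 * exp(-qT) * N(d1) - K * exp(-rT) * N(d2)
N(d1) = 0.35355092; N(d2) = 0.30476263
C = 1.1500 * 0.99551011 * 0.35355092 - 1.2200 * 0.99625702 * 0.30476263 = 0.0343


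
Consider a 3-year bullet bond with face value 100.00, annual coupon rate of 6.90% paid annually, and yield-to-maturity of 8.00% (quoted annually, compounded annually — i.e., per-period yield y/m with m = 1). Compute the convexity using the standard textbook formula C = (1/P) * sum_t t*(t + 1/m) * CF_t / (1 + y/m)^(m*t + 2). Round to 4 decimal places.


Coupon per period c = face * coupon_rate / m = 6.900000
Periods per year m = 1; per-period yield y/m = 0.080000
Number of cashflows N = 3
Cashflows (t years, CF_t, discount factor 1/(1+y/m)^(m*t), PV):
  t = 1.0000: CF_t = 6.900000, DF = 0.925926, PV = 6.388889
  t = 2.0000: CF_t = 6.900000, DF = 0.857339, PV = 5.915638
  t = 3.0000: CF_t = 106.900000, DF = 0.793832, PV = 84.860667
Price P = sum_t PV_t = 97.165193
Convexity numerator sum_t t*(t + 1/m) * CF_t / (1+y/m)^(m*t + 2):
  t = 1.0000: term = 10.954885
  t = 2.0000: term = 30.430236
  t = 3.0000: term = 873.052125
Convexity = (1/P) * sum = 914.437246 / 97.165193 = 9.411161

Answer: Convexity = 9.4112


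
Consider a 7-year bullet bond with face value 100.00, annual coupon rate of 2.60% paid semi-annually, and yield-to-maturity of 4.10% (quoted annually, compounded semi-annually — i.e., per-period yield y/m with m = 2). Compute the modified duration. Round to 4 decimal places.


Answer: Modified duration = 6.2824

Derivation:
Coupon per period c = face * coupon_rate / m = 1.300000
Periods per year m = 2; per-period yield y/m = 0.020500
Number of cashflows N = 14
Cashflows (t years, CF_t, discount factor 1/(1+y/m)^(m*t), PV):
  t = 0.5000: CF_t = 1.300000, DF = 0.979912, PV = 1.273885
  t = 1.0000: CF_t = 1.300000, DF = 0.960227, PV = 1.248295
  t = 1.5000: CF_t = 1.300000, DF = 0.940938, PV = 1.223219
  t = 2.0000: CF_t = 1.300000, DF = 0.922036, PV = 1.198647
  t = 2.5000: CF_t = 1.300000, DF = 0.903514, PV = 1.174568
  t = 3.0000: CF_t = 1.300000, DF = 0.885364, PV = 1.150973
  t = 3.5000: CF_t = 1.300000, DF = 0.867579, PV = 1.127852
  t = 4.0000: CF_t = 1.300000, DF = 0.850151, PV = 1.105196
  t = 4.5000: CF_t = 1.300000, DF = 0.833073, PV = 1.082995
  t = 5.0000: CF_t = 1.300000, DF = 0.816338, PV = 1.061239
  t = 5.5000: CF_t = 1.300000, DF = 0.799939, PV = 1.039921
  t = 6.0000: CF_t = 1.300000, DF = 0.783870, PV = 1.019031
  t = 6.5000: CF_t = 1.300000, DF = 0.768123, PV = 0.998560
  t = 7.0000: CF_t = 101.300000, DF = 0.752693, PV = 76.247800
Price P = sum_t PV_t = 90.952183
First compute Macaulay numerator sum_t t * PV_t:
  t * PV_t at t = 0.5000: 0.636943
  t * PV_t at t = 1.0000: 1.248295
  t * PV_t at t = 1.5000: 1.834829
  t * PV_t at t = 2.0000: 2.397294
  t * PV_t at t = 2.5000: 2.936421
  t * PV_t at t = 3.0000: 3.452920
  t * PV_t at t = 3.5000: 3.947484
  t * PV_t at t = 4.0000: 4.420784
  t * PV_t at t = 4.5000: 4.873475
  t * PV_t at t = 5.0000: 5.306196
  t * PV_t at t = 5.5000: 5.719564
  t * PV_t at t = 6.0000: 6.114184
  t * PV_t at t = 6.5000: 6.490641
  t * PV_t at t = 7.0000: 533.734602
Macaulay duration D = 583.113631 / 90.952183 = 6.411211
Modified duration = D / (1 + y/m) = 6.411211 / (1 + 0.020500) = 6.282421


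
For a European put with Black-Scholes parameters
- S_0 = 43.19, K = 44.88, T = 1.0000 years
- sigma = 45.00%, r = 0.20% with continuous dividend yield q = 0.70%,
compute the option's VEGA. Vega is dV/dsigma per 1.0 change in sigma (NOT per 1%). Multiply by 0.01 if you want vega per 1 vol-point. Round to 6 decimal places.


d1 = 0.1285927239; d2 = -0.3214072761
phi(d1) = 0.3956574064; exp(-qT) = 0.9930244429; exp(-rT) = 0.9980019987
Vega = S * exp(-qT) * phi(d1) * sqrt(T) = 43.1900 * 0.9930244429 * 0.3956574064 * 1.0000000000 = 16.969242

Answer: Vega = 16.969242


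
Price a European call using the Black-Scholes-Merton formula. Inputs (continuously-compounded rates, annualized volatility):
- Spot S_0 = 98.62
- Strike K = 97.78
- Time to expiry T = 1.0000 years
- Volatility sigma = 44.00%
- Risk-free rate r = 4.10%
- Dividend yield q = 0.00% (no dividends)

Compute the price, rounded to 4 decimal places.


Answer: Price = 19.2459

Derivation:
d1 = (ln(S/K) + (r - q + 0.5*sigma^2) * T) / (sigma * sqrt(T)) = 0.33262278
d2 = d1 - sigma * sqrt(T) = -0.10737722
exp(-rT) = 0.95982913; exp(-qT) = 1.00000000
C = S_0 * exp(-qT) * N(d1) - K * exp(-rT) * N(d2)
N(d1) = 0.63029048; N(d2) = 0.45724486
C = 98.6200 * 1.00000000 * 0.63029048 - 97.7800 * 0.95982913 * 0.45724486 = 19.2459


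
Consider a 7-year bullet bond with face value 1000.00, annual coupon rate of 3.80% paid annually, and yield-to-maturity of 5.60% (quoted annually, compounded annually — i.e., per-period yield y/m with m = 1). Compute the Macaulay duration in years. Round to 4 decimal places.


Coupon per period c = face * coupon_rate / m = 38.000000
Periods per year m = 1; per-period yield y/m = 0.056000
Number of cashflows N = 7
Cashflows (t years, CF_t, discount factor 1/(1+y/m)^(m*t), PV):
  t = 1.0000: CF_t = 38.000000, DF = 0.946970, PV = 35.984848
  t = 2.0000: CF_t = 38.000000, DF = 0.896752, PV = 34.076561
  t = 3.0000: CF_t = 38.000000, DF = 0.849197, PV = 32.269471
  t = 4.0000: CF_t = 38.000000, DF = 0.804163, PV = 30.558211
  t = 5.0000: CF_t = 38.000000, DF = 0.761518, PV = 28.937700
  t = 6.0000: CF_t = 38.000000, DF = 0.721135, PV = 27.403125
  t = 7.0000: CF_t = 1038.000000, DF = 0.682893, PV = 708.842790
Price P = sum_t PV_t = 898.072705
Macaulay numerator sum_t t * PV_t:
  t * PV_t at t = 1.0000: 35.984848
  t * PV_t at t = 2.0000: 68.153122
  t * PV_t at t = 3.0000: 96.808412
  t * PV_t at t = 4.0000: 122.232844
  t * PV_t at t = 5.0000: 144.688499
  t * PV_t at t = 6.0000: 164.418748
  t * PV_t at t = 7.0000: 4961.899528
Macaulay duration D = (sum_t t * PV_t) / P = 5594.186001 / 898.072705 = 6.229101

Answer: Macaulay duration = 6.2291 years


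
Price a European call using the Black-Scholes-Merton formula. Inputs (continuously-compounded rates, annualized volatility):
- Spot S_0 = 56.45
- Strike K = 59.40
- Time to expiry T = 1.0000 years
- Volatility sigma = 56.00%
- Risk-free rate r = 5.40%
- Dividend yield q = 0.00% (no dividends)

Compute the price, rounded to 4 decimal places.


Answer: Price = 12.5159

Derivation:
d1 = (ln(S/K) + (r - q + 0.5*sigma^2) * T) / (sigma * sqrt(T)) = 0.28546619
d2 = d1 - sigma * sqrt(T) = -0.27453381
exp(-rT) = 0.94743211; exp(-qT) = 1.00000000
C = S_0 * exp(-qT) * N(d1) - K * exp(-rT) * N(d2)
N(d1) = 0.61235650; N(d2) = 0.39183721
C = 56.4500 * 1.00000000 * 0.61235650 - 59.4000 * 0.94743211 * 0.39183721 = 12.5159


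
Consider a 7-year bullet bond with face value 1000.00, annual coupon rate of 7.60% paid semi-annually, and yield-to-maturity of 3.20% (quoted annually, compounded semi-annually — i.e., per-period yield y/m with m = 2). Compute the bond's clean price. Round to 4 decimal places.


Coupon per period c = face * coupon_rate / m = 38.000000
Periods per year m = 2; per-period yield y/m = 0.016000
Number of cashflows N = 14
Cashflows (t years, CF_t, discount factor 1/(1+y/m)^(m*t), PV):
  t = 0.5000: CF_t = 38.000000, DF = 0.984252, PV = 37.401575
  t = 1.0000: CF_t = 38.000000, DF = 0.968752, PV = 36.812574
  t = 1.5000: CF_t = 38.000000, DF = 0.953496, PV = 36.232848
  t = 2.0000: CF_t = 38.000000, DF = 0.938480, PV = 35.662252
  t = 2.5000: CF_t = 38.000000, DF = 0.923701, PV = 35.100642
  t = 3.0000: CF_t = 38.000000, DF = 0.909155, PV = 34.547876
  t = 3.5000: CF_t = 38.000000, DF = 0.894837, PV = 34.003815
  t = 4.0000: CF_t = 38.000000, DF = 0.880745, PV = 33.468322
  t = 4.5000: CF_t = 38.000000, DF = 0.866875, PV = 32.941261
  t = 5.0000: CF_t = 38.000000, DF = 0.853224, PV = 32.422501
  t = 5.5000: CF_t = 38.000000, DF = 0.839787, PV = 31.911911
  t = 6.0000: CF_t = 38.000000, DF = 0.826562, PV = 31.409361
  t = 6.5000: CF_t = 38.000000, DF = 0.813545, PV = 30.914725
  t = 7.0000: CF_t = 1038.000000, DF = 0.800734, PV = 831.161546
Price P = sum_t PV_t = 1273.991208

Answer: Price = 1273.9912


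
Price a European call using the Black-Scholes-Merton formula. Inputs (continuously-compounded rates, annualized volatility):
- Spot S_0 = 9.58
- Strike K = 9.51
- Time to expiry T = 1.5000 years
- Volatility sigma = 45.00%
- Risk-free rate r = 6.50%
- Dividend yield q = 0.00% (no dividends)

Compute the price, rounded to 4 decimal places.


Answer: Price = 2.4879

Derivation:
d1 = (ln(S/K) + (r - q + 0.5*sigma^2) * T) / (sigma * sqrt(T)) = 0.46578175
d2 = d1 - sigma * sqrt(T) = -0.08535344
exp(-rT) = 0.90710234; exp(-qT) = 1.00000000
C = S_0 * exp(-qT) * N(d1) - K * exp(-rT) * N(d2)
N(d1) = 0.67931414; N(d2) = 0.46599020
C = 9.5800 * 1.00000000 * 0.67931414 - 9.5100 * 0.90710234 * 0.46599020 = 2.4879


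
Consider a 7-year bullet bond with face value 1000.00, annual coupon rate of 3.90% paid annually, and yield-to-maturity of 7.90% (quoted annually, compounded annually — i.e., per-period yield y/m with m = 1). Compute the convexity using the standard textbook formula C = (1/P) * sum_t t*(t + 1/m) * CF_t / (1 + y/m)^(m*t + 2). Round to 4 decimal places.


Answer: Convexity = 40.4255

Derivation:
Coupon per period c = face * coupon_rate / m = 39.000000
Periods per year m = 1; per-period yield y/m = 0.079000
Number of cashflows N = 7
Cashflows (t years, CF_t, discount factor 1/(1+y/m)^(m*t), PV):
  t = 1.0000: CF_t = 39.000000, DF = 0.926784, PV = 36.144578
  t = 2.0000: CF_t = 39.000000, DF = 0.858929, PV = 33.498219
  t = 3.0000: CF_t = 39.000000, DF = 0.796041, PV = 31.045615
  t = 4.0000: CF_t = 39.000000, DF = 0.737758, PV = 28.772581
  t = 5.0000: CF_t = 39.000000, DF = 0.683743, PV = 26.665970
  t = 6.0000: CF_t = 39.000000, DF = 0.633682, PV = 24.713596
  t = 7.0000: CF_t = 1039.000000, DF = 0.587286, PV = 610.190490
Price P = sum_t PV_t = 791.031050
Convexity numerator sum_t t*(t + 1/m) * CF_t / (1+y/m)^(m*t + 2):
  t = 1.0000: term = 62.091231
  t = 2.0000: term = 172.635489
  t = 3.0000: term = 319.991638
  t = 4.0000: term = 494.271916
  t = 5.0000: term = 687.124998
  t = 6.0000: term = 891.543093
  t = 7.0000: term = 29350.166711
Convexity = (1/P) * sum = 31977.825076 / 791.031050 = 40.425499


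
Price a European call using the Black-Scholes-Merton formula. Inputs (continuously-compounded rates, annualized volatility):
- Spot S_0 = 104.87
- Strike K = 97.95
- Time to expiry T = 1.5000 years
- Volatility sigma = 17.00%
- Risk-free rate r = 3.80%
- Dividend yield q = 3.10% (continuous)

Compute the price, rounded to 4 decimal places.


Answer: Price = 12.3390

Derivation:
d1 = (ln(S/K) + (r - q + 0.5*sigma^2) * T) / (sigma * sqrt(T)) = 0.48240224
d2 = d1 - sigma * sqrt(T) = 0.27419561
exp(-rT) = 0.94459407; exp(-qT) = 0.95456456
C = S_0 * exp(-qT) * N(d1) - K * exp(-rT) * N(d2)
N(d1) = 0.68523988; N(d2) = 0.60803285
C = 104.8700 * 0.95456456 * 0.68523988 - 97.9500 * 0.94459407 * 0.60803285 = 12.3390


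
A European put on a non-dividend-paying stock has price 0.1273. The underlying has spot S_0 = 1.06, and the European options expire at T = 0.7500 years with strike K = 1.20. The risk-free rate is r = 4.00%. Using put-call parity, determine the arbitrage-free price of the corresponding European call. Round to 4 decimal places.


Put-call parity: C - P = S_0 * exp(-qT) - K * exp(-rT).
S_0 * exp(-qT) = 1.0600 * 1.00000000 = 1.06000000
K * exp(-rT) = 1.2000 * 0.97044553 = 1.16453464
C = P + S*exp(-qT) - K*exp(-rT)
C = 0.1273 + 1.06000000 - 1.16453464 = 0.0228

Answer: Call price = 0.0228


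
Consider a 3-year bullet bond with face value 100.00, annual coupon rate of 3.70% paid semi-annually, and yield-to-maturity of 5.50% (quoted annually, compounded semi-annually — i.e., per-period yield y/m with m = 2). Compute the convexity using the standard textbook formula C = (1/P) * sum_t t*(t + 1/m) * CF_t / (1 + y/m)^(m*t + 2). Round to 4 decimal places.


Answer: Convexity = 9.3424

Derivation:
Coupon per period c = face * coupon_rate / m = 1.850000
Periods per year m = 2; per-period yield y/m = 0.027500
Number of cashflows N = 6
Cashflows (t years, CF_t, discount factor 1/(1+y/m)^(m*t), PV):
  t = 0.5000: CF_t = 1.850000, DF = 0.973236, PV = 1.800487
  t = 1.0000: CF_t = 1.850000, DF = 0.947188, PV = 1.752298
  t = 1.5000: CF_t = 1.850000, DF = 0.921838, PV = 1.705400
  t = 2.0000: CF_t = 1.850000, DF = 0.897166, PV = 1.659757
  t = 2.5000: CF_t = 1.850000, DF = 0.873154, PV = 1.615335
  t = 3.0000: CF_t = 101.850000, DF = 0.849785, PV = 86.550593
Price P = sum_t PV_t = 95.083870
Convexity numerator sum_t t*(t + 1/m) * CF_t / (1+y/m)^(m*t + 2):
  t = 0.5000: term = 0.852700
  t = 1.0000: term = 2.489635
  t = 1.5000: term = 4.846005
  t = 2.0000: term = 7.860510
  t = 2.5000: term = 11.475198
  t = 3.0000: term = 860.786977
Convexity = (1/P) * sum = 888.311025 / 95.083870 = 9.342395


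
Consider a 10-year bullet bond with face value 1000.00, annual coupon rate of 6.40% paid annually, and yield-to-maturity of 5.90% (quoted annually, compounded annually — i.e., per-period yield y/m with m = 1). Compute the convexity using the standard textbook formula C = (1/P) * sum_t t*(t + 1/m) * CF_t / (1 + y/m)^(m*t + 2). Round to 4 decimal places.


Coupon per period c = face * coupon_rate / m = 64.000000
Periods per year m = 1; per-period yield y/m = 0.059000
Number of cashflows N = 10
Cashflows (t years, CF_t, discount factor 1/(1+y/m)^(m*t), PV):
  t = 1.0000: CF_t = 64.000000, DF = 0.944287, PV = 60.434372
  t = 2.0000: CF_t = 64.000000, DF = 0.891678, PV = 57.067396
  t = 3.0000: CF_t = 64.000000, DF = 0.842000, PV = 53.888003
  t = 4.0000: CF_t = 64.000000, DF = 0.795090, PV = 50.885745
  t = 5.0000: CF_t = 64.000000, DF = 0.750793, PV = 48.050750
  t = 6.0000: CF_t = 64.000000, DF = 0.708964, PV = 45.373702
  t = 7.0000: CF_t = 64.000000, DF = 0.669466, PV = 42.845800
  t = 8.0000: CF_t = 64.000000, DF = 0.632168, PV = 40.458734
  t = 9.0000: CF_t = 64.000000, DF = 0.596948, PV = 38.204659
  t = 10.0000: CF_t = 1064.000000, DF = 0.563690, PV = 599.766255
Price P = sum_t PV_t = 1036.975416
Convexity numerator sum_t t*(t + 1/m) * CF_t / (1+y/m)^(m*t + 2):
  t = 1.0000: term = 107.776007
  t = 2.0000: term = 305.314467
  t = 3.0000: term = 576.609004
  t = 4.0000: term = 907.474038
  t = 5.0000: term = 1285.373991
  t = 6.0000: term = 1699.266844
  t = 7.0000: term = 2139.460930
  t = 8.0000: term = 2597.483930
  t = 9.0000: term = 3065.963090
  t = 10.0000: term = 58827.825001
Convexity = (1/P) * sum = 71512.547302 / 1036.975416 = 68.962626

Answer: Convexity = 68.9626


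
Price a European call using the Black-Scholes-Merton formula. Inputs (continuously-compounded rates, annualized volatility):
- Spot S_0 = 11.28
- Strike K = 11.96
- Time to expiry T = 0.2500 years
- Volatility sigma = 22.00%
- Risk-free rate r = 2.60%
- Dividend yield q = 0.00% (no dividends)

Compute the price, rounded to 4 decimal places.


d1 = (ln(S/K) + (r - q + 0.5*sigma^2) * T) / (sigma * sqrt(T)) = -0.41805911
d2 = d1 - sigma * sqrt(T) = -0.52805911
exp(-rT) = 0.99352108; exp(-qT) = 1.00000000
C = S_0 * exp(-qT) * N(d1) - K * exp(-rT) * N(d2)
N(d1) = 0.33795195; N(d2) = 0.29872915
C = 11.2800 * 1.00000000 * 0.33795195 - 11.9600 * 0.99352108 * 0.29872915 = 0.2624

Answer: Price = 0.2624


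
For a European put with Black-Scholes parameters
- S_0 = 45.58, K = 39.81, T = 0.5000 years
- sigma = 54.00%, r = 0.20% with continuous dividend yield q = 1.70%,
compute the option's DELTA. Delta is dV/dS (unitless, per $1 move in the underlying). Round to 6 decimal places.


Answer: Delta = -0.296996

Derivation:
d1 = 0.5257493088; d2 = 0.1439116470
phi(d1) = 0.3474464589; exp(-qT) = 0.9915360229; exp(-rT) = 0.9990004998
N(-d1) = 0.2995311995
Delta = -exp(-qT) * N(-d1) = -0.9915360229 * 0.2995311995 = -0.296996


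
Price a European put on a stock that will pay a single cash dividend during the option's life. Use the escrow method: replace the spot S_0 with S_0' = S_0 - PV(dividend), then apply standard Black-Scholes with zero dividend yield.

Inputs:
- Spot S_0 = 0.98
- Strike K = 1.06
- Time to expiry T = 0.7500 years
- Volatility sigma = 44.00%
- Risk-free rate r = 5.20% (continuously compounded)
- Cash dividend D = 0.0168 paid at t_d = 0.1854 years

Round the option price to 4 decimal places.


PV(D) = D * exp(-r * t_d) = 0.0168 * 0.99040552 = 0.01663881
S_0' = S_0 - PV(D) = 0.9800 - 0.01663881 = 0.96336119
d1 = (ln(S_0'/K) + (r + sigma^2/2)*T) / (sigma*sqrt(T)) = 0.04200018
d2 = d1 - sigma*sqrt(T) = -0.33905100
exp(-rT) = 0.96175071
N(-d1) = 0.48324928; N(-d2) = 0.63271434
P = K * exp(-rT) * N(-d2) - S_0' * N(-d1) = 1.0600 * 0.96175071 * 0.63271434 - 0.96336119 * 0.48324928 = 0.1795

Answer: Price = 0.1795
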